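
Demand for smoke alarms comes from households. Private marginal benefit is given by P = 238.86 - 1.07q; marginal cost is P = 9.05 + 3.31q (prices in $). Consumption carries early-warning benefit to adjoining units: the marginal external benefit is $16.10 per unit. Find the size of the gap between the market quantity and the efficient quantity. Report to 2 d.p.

3.68 units

Market equilibrium (private): 9.05 + 3.31q = 238.86 - 1.07q → q_m = 52.4680.
Social marginal benefit = demand + MEB = 254.96 - 1.07q.
Set SMB = MC: 254.96 - 1.07q = 9.05 + 3.31q → q* = 56.1438.
Gap = |52.4680 − 56.1438| = 3.6758.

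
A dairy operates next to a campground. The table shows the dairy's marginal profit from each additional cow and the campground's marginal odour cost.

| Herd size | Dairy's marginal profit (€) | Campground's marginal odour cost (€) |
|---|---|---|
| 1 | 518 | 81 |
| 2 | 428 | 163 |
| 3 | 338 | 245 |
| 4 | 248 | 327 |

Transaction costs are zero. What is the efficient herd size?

3

Bargaining reaches the level where marginal profit last exceeds marginal odour cost.
That holds through level 3 (338 ≥ 245) but not at 4 (248 < 327).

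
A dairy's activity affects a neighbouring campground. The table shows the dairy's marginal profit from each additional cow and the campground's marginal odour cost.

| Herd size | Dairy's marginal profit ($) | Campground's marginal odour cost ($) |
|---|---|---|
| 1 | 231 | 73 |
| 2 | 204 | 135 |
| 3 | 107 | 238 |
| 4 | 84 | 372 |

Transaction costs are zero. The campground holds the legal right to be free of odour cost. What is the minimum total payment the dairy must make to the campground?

Efficient level: marginal profit ≥ marginal odour cost through level 2, so k* = 2.
With the campground holding the right, the dairy must at least compensate total damage at k*: 73 + 135 = 208.

$208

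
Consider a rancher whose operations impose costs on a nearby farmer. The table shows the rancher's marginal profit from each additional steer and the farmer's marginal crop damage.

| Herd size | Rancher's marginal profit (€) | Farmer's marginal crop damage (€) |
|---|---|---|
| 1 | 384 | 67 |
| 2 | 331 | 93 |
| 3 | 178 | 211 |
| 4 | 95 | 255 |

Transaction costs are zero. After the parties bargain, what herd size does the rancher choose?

2

Bargaining reaches the level where marginal profit last exceeds marginal crop damage.
That holds through level 2 (331 ≥ 93) but not at 3 (178 < 211).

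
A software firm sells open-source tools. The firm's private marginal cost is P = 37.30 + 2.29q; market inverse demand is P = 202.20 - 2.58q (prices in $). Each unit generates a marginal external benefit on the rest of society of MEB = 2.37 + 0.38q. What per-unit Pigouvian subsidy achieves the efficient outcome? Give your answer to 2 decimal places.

subsidy = $16.53 per unit

Social marginal cost = private MC − MEB = 34.93 + 1.91q.
Set SMC = demand: 34.93 + 1.91q = 202.20 - 2.58q → q* = 37.2539.
The Pigouvian subsidy equals MEB at q*: 2.37 + 0.38×37.2539 = 16.5265.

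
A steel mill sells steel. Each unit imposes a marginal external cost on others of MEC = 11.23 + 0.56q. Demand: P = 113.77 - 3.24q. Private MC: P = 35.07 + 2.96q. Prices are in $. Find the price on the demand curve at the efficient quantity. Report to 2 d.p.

P = $81.43

Social marginal cost = private MC + MEC = 46.30 + 3.52q.
Set SMC = demand: 46.30 + 3.52q = 113.77 - 3.24q → q* = 9.9808.
Consumer price on the demand curve at q*: 113.77 − 3.24×9.9808 = 81.4322.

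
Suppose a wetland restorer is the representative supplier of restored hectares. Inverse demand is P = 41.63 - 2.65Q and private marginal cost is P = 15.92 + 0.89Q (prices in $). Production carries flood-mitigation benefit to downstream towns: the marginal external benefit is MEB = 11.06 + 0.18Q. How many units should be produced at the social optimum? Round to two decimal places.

Q* = 10.94

Social marginal cost = private MC − MEB = 4.86 + 0.71Q.
Set SMC = demand: 4.86 + 0.71Q = 41.63 - 2.65Q → Q* = 10.9435.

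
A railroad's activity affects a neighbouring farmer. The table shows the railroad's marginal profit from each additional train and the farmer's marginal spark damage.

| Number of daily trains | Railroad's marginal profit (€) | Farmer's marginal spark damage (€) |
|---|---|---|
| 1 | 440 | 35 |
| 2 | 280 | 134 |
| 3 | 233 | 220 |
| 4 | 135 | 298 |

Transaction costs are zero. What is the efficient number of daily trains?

3

Bargaining reaches the level where marginal profit last exceeds marginal spark damage.
That holds through level 3 (233 ≥ 220) but not at 4 (135 < 298).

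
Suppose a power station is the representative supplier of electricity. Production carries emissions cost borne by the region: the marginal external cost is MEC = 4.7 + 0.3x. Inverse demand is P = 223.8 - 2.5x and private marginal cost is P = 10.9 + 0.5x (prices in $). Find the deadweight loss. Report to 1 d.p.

DWL = $102.3

Market equilibrium (private): 10.9 + 0.5x = 223.8 - 2.5x → x_m = 70.9667.
Social marginal cost = private MC + MEC = 15.6 + 0.8x.
Set SMC = demand: 15.6 + 0.8x = 223.8 - 2.5x → x* = 63.0909.
Between x* and x_m the wedge SMC − demand runs linearly from 0 to MEC(x_m), so the loss is a triangle.
DWL = ½ × 7.8758 × 25.9900 = 102.3460.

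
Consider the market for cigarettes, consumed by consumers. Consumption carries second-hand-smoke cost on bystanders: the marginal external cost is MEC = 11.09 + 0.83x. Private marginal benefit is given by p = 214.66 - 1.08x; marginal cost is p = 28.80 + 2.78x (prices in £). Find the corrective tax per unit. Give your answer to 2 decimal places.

Social marginal benefit = demand − MEC = 203.57 - 1.91x.
Set SMB = MC: 203.57 - 1.91x = 28.80 + 2.78x → x* = 37.2644.
The Pigouvian tax equals MEC at x*: 11.09 + 0.83×37.2644 = 42.0195.

tax = £42.02 per unit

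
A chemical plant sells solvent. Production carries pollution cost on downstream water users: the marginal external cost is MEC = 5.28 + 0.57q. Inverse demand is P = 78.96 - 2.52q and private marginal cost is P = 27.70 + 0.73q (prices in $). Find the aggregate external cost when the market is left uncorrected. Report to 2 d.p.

$154.18

Market equilibrium (private): 27.70 + 0.73q = 78.96 - 2.52q → q_m = 15.7723.
Total external cost = ∫₀^{q_m} (5.28 + 0.57q) dq = 5.28×15.7723 + ½×0.57×15.7723² = 154.1759.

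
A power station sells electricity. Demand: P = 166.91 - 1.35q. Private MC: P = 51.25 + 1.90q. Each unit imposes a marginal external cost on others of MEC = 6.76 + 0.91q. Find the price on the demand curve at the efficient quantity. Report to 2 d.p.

Social marginal cost = private MC + MEC = 58.01 + 2.81q.
Set SMC = demand: 58.01 + 2.81q = 166.91 - 1.35q → q* = 26.1779.
Consumer price on the demand curve at q*: 166.91 − 1.35×26.1779 = 131.5698.

P = 131.57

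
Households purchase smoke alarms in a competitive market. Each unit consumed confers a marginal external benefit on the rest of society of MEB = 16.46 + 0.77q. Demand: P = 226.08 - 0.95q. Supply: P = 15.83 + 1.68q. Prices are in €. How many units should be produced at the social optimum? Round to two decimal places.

q* = 121.89

Social marginal benefit = demand + MEB = 242.54 - 0.18q.
Set SMB = MC: 242.54 - 0.18q = 15.83 + 1.68q → q* = 121.8871.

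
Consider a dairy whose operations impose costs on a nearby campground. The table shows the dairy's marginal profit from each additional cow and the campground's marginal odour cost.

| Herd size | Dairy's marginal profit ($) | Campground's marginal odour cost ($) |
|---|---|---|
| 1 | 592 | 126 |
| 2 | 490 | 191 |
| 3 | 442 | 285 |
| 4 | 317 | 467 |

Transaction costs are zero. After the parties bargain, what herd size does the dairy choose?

Bargaining reaches the level where marginal profit last exceeds marginal odour cost.
That holds through level 3 (442 ≥ 285) but not at 4 (317 < 467).

3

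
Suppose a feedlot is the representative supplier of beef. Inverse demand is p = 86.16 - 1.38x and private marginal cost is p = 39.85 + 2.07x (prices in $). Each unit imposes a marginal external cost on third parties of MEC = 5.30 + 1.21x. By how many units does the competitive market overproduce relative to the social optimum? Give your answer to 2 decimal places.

Market equilibrium (private): 39.85 + 2.07x = 86.16 - 1.38x → x_m = 13.4232.
Social marginal cost = private MC + MEC = 45.15 + 3.28x.
Set SMC = demand: 45.15 + 3.28x = 86.16 - 1.38x → x* = 8.8004.
Gap = |13.4232 − 8.8004| = 4.6228.

4.62 units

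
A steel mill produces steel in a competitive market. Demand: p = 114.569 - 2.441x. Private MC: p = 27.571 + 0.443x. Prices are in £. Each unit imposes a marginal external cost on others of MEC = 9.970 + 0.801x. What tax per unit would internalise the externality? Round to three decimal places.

tax = £26.713 per unit

Social marginal cost = private MC + MEC = 37.541 + 1.244x.
Set SMC = demand: 37.541 + 1.244x = 114.569 - 2.441x → x* = 20.9031.
The Pigouvian tax equals MEC at x*: 9.970 + 0.801×20.9031 = 26.7134.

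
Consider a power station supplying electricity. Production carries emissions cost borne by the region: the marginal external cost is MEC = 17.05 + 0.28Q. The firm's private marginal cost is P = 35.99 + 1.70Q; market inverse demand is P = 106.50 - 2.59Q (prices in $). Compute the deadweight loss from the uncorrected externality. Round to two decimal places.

Market equilibrium (private): 35.99 + 1.70Q = 106.50 - 2.59Q → Q_m = 16.4359.
Social marginal cost = private MC + MEC = 53.04 + 1.98Q.
Set SMC = demand: 53.04 + 1.98Q = 106.50 - 2.59Q → Q* = 11.6980.
The welfare-loss triangle has base |Q_m − Q*| and height MEC(Q_m) (the vertical gap between SMC and demand is zero at Q* and MEC at Q_m).
DWL = ½ × 4.7379 × 21.6521 = 51.2927.

DWL = $51.29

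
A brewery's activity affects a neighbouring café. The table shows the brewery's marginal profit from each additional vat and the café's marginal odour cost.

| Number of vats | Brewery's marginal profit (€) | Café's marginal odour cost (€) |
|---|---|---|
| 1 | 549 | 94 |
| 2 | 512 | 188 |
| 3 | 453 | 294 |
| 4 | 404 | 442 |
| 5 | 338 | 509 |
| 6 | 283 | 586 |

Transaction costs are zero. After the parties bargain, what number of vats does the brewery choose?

3

Bargaining reaches the level where marginal profit last exceeds marginal odour cost.
That holds through level 3 (453 ≥ 294) but not at 4 (404 < 442).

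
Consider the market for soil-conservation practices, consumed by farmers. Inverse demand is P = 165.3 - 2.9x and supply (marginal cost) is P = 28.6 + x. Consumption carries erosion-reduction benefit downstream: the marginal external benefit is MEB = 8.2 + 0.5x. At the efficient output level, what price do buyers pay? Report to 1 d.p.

P = 41.7

Social marginal benefit = demand + MEB = 173.5 - 2.4x.
Set SMB = MC: 173.5 - 2.4x = 28.6 + x → x* = 42.6176.
Consumer price on the demand curve at x*: 165.3 − 2.9×42.6176 = 41.7090.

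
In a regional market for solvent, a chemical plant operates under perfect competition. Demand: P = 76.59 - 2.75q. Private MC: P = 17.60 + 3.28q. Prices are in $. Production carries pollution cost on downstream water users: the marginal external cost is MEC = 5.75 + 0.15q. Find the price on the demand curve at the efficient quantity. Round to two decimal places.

P = $52.90

Social marginal cost = private MC + MEC = 23.35 + 3.43q.
Set SMC = demand: 23.35 + 3.43q = 76.59 - 2.75q → q* = 8.6149.
Consumer price on the demand curve at q*: 76.59 − 2.75×8.6149 = 52.8990.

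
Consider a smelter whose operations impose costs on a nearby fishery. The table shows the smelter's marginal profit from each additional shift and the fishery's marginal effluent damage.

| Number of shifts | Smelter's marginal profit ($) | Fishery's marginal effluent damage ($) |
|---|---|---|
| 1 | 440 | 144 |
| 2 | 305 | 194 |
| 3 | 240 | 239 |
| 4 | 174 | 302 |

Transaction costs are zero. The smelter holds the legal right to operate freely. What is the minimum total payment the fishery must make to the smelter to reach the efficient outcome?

Left alone the smelter would choose level 4 (marginal profit stays positive).
Efficient level: k* = 3 (marginal profit ≥ marginal effluent damage through 3).
The fishery must at least cover the smelter's forgone profit from cutting 4→3: 174 = 174.

$174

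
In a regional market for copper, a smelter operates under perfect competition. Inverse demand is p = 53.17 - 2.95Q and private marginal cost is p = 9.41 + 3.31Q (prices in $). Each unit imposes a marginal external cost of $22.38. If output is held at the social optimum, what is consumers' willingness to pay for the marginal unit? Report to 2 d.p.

P = $43.09

Social marginal cost = private MC + MEC = 31.79 + 3.31Q.
Set SMC = demand: 31.79 + 3.31Q = 53.17 - 2.95Q → Q* = 3.4153.
Consumer price on the demand curve at Q*: 53.17 − 2.95×3.4153 = 43.0949.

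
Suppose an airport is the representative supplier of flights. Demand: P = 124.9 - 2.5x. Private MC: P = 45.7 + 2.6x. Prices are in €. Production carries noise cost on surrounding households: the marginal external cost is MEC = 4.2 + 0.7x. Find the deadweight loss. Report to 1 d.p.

DWL = €19.6

Market equilibrium (private): 45.7 + 2.6x = 124.9 - 2.5x → x_m = 15.5294.
Social marginal cost = private MC + MEC = 49.9 + 3.3x.
Set SMC = demand: 49.9 + 3.3x = 124.9 - 2.5x → x* = 12.9310.
Height of the DWL triangle at x_m is SMC(x_m) − demand(x_m) = MEC(x_m) = 15.0706.
DWL = ½ × 2.5984 × 15.0706 = 19.5797.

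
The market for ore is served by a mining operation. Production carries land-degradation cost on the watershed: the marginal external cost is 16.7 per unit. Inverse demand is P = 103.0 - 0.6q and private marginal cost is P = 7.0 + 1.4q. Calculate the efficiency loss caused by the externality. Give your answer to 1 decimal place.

Market equilibrium (private): 7.0 + 1.4q = 103.0 - 0.6q → q_m = 48.0000.
Social marginal cost = private MC + MEC = 23.7 + 1.4q.
Set SMC = demand: 23.7 + 1.4q = 103.0 - 0.6q → q* = 39.6500.
The welfare-loss triangle has base |q_m − q*| and height MEC(q_m) (the vertical gap between SMC and demand is zero at q* and MEC at q_m).
DWL = ½ × 8.3500 × 16.7000 = 69.7225.

DWL = 69.7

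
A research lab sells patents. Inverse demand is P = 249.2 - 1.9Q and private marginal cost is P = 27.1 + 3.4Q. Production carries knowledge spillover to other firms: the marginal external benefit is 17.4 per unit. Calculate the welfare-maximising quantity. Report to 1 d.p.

Q* = 45.2

Social marginal cost = private MC − MEB = 9.7 + 3.4Q.
Set SMC = demand: 9.7 + 3.4Q = 249.2 - 1.9Q → Q* = 45.1887.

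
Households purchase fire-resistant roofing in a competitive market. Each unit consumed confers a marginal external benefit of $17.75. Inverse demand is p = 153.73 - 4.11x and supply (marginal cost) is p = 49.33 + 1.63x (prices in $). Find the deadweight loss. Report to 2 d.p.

Market equilibrium (private): 49.33 + 1.63x = 153.73 - 4.11x → x_m = 18.1882.
Social marginal benefit = demand + MEB = 171.48 - 4.11x.
Set SMB = MC: 171.48 - 4.11x = 49.33 + 1.63x → x* = 21.2805.
The welfare-loss triangle has base |x_m − x*| and height MEB(x_m) (the vertical gap between SMB and MC is zero at x* and MEB at x_m).
DWL = ½ × 3.0923 × 17.7500 = 27.4442.

DWL = $27.44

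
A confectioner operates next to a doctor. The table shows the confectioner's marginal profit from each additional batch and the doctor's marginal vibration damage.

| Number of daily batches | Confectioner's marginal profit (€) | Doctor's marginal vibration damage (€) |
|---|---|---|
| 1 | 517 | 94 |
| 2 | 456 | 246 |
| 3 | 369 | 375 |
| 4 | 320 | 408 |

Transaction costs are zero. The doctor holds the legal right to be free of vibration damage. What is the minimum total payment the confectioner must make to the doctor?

Efficient level: marginal profit ≥ marginal vibration damage through level 2, so k* = 2.
With the doctor holding the right, the confectioner must at least compensate total damage at k*: 94 + 246 = 340.

€340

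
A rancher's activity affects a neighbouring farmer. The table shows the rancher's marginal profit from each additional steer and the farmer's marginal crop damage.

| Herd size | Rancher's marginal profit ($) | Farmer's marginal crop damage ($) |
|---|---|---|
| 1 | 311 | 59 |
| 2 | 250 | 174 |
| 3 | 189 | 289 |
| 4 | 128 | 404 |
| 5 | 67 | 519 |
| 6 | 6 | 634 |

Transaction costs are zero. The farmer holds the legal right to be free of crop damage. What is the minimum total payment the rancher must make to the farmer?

Efficient level: marginal profit ≥ marginal crop damage through level 2, so k* = 2.
With the farmer holding the right, the rancher must at least compensate total damage at k*: 59 + 174 = 233.

$233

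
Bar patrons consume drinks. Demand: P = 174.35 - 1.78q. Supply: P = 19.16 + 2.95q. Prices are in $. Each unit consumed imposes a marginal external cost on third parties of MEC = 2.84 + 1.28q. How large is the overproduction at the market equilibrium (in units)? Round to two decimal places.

7.46 units

Market equilibrium (private): 19.16 + 2.95q = 174.35 - 1.78q → q_m = 32.8097.
Social marginal benefit = demand − MEC = 171.51 - 3.06q.
Set SMB = MC: 171.51 - 3.06q = 19.16 + 2.95q → q* = 25.3494.
Gap = |32.8097 − 25.3494| = 7.4603.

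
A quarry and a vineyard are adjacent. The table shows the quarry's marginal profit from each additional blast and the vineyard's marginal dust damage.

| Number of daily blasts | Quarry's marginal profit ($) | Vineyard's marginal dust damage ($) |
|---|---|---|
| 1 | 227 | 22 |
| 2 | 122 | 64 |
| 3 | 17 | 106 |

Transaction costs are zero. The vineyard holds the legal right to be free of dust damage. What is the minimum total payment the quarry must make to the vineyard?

$86

Efficient level: marginal profit ≥ marginal dust damage through level 2, so k* = 2.
With the vineyard holding the right, the quarry must at least compensate total damage at k*: 22 + 64 = 86.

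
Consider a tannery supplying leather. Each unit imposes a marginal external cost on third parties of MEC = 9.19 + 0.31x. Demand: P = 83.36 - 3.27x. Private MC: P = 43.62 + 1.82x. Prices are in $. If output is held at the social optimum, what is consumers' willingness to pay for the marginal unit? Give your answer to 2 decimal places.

Social marginal cost = private MC + MEC = 52.81 + 2.13x.
Set SMC = demand: 52.81 + 2.13x = 83.36 - 3.27x → x* = 5.6574.
Consumer price on the demand curve at x*: 83.36 − 3.27×5.6574 = 64.8603.

P = $64.86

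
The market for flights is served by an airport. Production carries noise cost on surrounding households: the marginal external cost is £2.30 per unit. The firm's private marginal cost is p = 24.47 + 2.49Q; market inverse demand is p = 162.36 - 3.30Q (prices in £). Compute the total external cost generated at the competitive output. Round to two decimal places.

Market equilibrium (private): 24.47 + 2.49Q = 162.36 - 3.30Q → Q_m = 23.8152.
Total external cost = MEC × Q_m = 2.30 × 23.8152 = 54.7750.

£54.77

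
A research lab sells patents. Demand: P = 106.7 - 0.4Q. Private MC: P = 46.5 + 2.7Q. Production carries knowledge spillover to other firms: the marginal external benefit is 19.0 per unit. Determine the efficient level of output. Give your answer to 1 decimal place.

Social marginal cost = private MC − MEB = 27.5 + 2.7Q.
Set SMC = demand: 27.5 + 2.7Q = 106.7 - 0.4Q → Q* = 25.5484.

Q* = 25.5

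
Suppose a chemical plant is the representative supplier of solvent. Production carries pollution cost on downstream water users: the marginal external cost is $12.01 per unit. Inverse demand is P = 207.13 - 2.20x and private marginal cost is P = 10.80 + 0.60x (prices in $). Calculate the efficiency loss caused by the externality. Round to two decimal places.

DWL = $25.76

Market equilibrium (private): 10.80 + 0.60x = 207.13 - 2.20x → x_m = 70.1179.
Social marginal cost = private MC + MEC = 22.81 + 0.60x.
Set SMC = demand: 22.81 + 0.60x = 207.13 - 2.20x → x* = 65.8286.
The loss is the area between SMC and demand from x* to x_m; with linear curves that's a triangle of height MEC(x_m).
DWL = ½ × 4.2893 × 12.0100 = 25.7572.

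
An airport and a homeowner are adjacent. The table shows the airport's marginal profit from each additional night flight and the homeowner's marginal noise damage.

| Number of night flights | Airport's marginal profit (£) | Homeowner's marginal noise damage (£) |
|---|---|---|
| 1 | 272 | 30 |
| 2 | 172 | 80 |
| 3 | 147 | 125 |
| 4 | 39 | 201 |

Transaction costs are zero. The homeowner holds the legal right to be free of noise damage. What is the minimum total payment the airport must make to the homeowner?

Efficient level: marginal profit ≥ marginal noise damage through level 3, so k* = 3.
With the homeowner holding the right, the airport must at least compensate total damage at k*: 30 + 80 + 125 = 235.

£235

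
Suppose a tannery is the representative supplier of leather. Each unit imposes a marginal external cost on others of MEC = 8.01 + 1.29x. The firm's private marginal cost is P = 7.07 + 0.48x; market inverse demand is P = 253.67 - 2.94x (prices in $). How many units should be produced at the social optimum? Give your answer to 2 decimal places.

Social marginal cost = private MC + MEC = 15.08 + 1.77x.
Set SMC = demand: 15.08 + 1.77x = 253.67 - 2.94x → x* = 50.6561.

x* = 50.66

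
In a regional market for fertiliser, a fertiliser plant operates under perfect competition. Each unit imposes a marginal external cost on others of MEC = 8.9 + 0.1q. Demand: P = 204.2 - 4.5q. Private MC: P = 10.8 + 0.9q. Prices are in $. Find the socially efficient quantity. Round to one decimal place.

q* = 33.5

Social marginal cost = private MC + MEC = 19.7 + q.
Set SMC = demand: 19.7 + q = 204.2 - 4.5q → q* = 33.5455.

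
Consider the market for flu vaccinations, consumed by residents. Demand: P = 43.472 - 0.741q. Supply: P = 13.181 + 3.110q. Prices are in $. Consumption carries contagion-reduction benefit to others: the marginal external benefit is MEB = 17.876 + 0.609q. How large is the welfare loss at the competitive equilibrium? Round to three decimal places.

DWL = $79.235

Market equilibrium (private): 13.181 + 3.110q = 43.472 - 0.741q → q_m = 7.8657.
Social marginal benefit = demand + MEB = 61.348 - 0.132q.
Set SMB = MC: 61.348 - 0.132q = 13.181 + 3.110q → q* = 14.8572.
The welfare-loss triangle has base |q_m − q*| and height MEB(q_m) (the vertical gap between SMB and MC is zero at q* and MEB at q_m).
DWL = ½ × 6.9915 × 22.6662 = 79.2354.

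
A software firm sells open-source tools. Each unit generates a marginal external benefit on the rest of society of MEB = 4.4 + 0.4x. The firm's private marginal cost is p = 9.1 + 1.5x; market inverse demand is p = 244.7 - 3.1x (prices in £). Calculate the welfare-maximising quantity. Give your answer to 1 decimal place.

Social marginal cost = private MC − MEB = 4.7 + 1.1x.
Set SMC = demand: 4.7 + 1.1x = 244.7 - 3.1x → x* = 57.1429.

x* = 57.1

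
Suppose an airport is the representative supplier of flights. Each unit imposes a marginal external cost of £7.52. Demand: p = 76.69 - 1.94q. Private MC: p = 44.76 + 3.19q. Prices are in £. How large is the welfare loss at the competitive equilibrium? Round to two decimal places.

DWL = £5.51

Market equilibrium (private): 44.76 + 3.19q = 76.69 - 1.94q → q_m = 6.2242.
Social marginal cost = private MC + MEC = 52.28 + 3.19q.
Set SMC = demand: 52.28 + 3.19q = 76.69 - 1.94q → q* = 4.7583.
Height of the DWL triangle at q_m is SMC(q_m) − demand(q_m) = MEC(q_m) = 7.5200.
DWL = ½ × 1.4659 × 7.5200 = 5.5118.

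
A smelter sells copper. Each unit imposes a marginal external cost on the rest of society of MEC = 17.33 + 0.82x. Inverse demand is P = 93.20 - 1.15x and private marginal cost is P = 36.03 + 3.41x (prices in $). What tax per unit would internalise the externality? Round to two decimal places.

Social marginal cost = private MC + MEC = 53.36 + 4.23x.
Set SMC = demand: 53.36 + 4.23x = 93.20 - 1.15x → x* = 7.4052.
The Pigouvian tax equals MEC at x*: 17.33 + 0.82×7.4052 = 23.4023.

tax = $23.40 per unit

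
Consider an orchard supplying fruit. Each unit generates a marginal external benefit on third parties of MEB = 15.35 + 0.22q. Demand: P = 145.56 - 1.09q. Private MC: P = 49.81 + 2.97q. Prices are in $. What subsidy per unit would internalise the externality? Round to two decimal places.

Social marginal cost = private MC − MEB = 34.46 + 2.75q.
Set SMC = demand: 34.46 + 2.75q = 145.56 - 1.09q → q* = 28.9323.
The Pigouvian subsidy equals MEB at q*: 15.35 + 0.22×28.9323 = 21.7151.

subsidy = $21.72 per unit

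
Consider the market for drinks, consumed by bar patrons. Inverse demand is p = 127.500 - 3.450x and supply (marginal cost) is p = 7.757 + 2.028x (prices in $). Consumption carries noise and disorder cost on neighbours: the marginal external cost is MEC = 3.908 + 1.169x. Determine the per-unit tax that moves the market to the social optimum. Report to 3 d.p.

tax = $24.280 per unit

Social marginal benefit = demand − MEC = 123.592 - 4.619x.
Set SMB = MC: 123.592 - 4.619x = 7.757 + 2.028x → x* = 17.4267.
The Pigouvian tax equals MEC at x*: 3.908 + 1.169×17.4267 = 24.2798.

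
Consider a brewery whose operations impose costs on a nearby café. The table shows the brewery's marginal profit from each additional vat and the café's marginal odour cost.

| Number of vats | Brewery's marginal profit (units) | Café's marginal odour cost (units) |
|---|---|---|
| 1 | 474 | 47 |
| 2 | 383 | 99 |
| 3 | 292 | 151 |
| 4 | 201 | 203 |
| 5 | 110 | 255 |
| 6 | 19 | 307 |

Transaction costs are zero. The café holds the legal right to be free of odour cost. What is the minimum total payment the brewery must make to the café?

297

Efficient level: marginal profit ≥ marginal odour cost through level 3, so k* = 3.
With the café holding the right, the brewery must at least compensate total damage at k*: 47 + 99 + 151 = 297.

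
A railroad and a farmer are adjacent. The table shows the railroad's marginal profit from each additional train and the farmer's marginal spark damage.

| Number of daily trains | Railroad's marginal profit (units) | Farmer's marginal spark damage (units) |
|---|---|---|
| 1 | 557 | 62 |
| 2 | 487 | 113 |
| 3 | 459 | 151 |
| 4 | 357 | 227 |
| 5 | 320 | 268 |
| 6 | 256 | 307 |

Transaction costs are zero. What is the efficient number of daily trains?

5

Bargaining reaches the level where marginal profit last exceeds marginal spark damage.
That holds through level 5 (320 ≥ 268) but not at 6 (256 < 307).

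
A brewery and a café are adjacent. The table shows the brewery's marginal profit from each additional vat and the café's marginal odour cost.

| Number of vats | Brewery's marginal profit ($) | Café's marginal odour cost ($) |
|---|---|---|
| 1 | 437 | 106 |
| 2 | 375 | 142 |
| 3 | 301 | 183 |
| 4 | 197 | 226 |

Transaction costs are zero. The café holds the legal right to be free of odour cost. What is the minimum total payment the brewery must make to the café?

$431

Efficient level: marginal profit ≥ marginal odour cost through level 3, so k* = 3.
With the café holding the right, the brewery must at least compensate total damage at k*: 106 + 142 + 183 = 431.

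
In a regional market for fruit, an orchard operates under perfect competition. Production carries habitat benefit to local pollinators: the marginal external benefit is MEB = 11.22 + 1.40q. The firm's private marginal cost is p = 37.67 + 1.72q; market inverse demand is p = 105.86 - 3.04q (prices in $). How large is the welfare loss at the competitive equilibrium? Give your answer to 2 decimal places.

DWL = $145.56

Market equilibrium (private): 37.67 + 1.72q = 105.86 - 3.04q → q_m = 14.3256.
Social marginal cost = private MC − MEB = 26.45 + 0.32q.
Set SMC = demand: 26.45 + 0.32q = 105.86 - 3.04q → q* = 23.6339.
The welfare-loss triangle has base |q_m − q*| and height MEB(q_m) (the vertical gap between SMC and demand is zero at q* and MEB at q_m).
DWL = ½ × 9.3083 × 31.2759 = 145.5627.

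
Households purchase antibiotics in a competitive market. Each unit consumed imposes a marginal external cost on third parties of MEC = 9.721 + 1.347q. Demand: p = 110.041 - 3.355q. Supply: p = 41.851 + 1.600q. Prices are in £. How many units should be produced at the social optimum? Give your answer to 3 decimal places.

q* = 9.278

Social marginal benefit = demand − MEC = 100.320 - 4.702q.
Set SMB = MC: 100.320 - 4.702q = 41.851 + 1.600q → q* = 9.2778.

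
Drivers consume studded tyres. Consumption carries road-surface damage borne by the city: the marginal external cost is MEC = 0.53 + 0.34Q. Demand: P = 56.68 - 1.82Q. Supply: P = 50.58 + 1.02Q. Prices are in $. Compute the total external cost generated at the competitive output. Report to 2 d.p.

Market equilibrium (private): 50.58 + 1.02Q = 56.68 - 1.82Q → Q_m = 2.1479.
Total external cost = ∫₀^{Q_m} (0.53 + 0.34Q) dQ = 0.53×2.1479 + ½×0.34×2.1479² = 1.9227.

$1.92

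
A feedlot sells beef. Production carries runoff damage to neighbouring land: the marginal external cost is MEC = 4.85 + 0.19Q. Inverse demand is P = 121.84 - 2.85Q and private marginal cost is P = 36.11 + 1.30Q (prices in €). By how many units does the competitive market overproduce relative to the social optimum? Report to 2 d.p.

2.02 units

Market equilibrium (private): 36.11 + 1.30Q = 121.84 - 2.85Q → Q_m = 20.6578.
Social marginal cost = private MC + MEC = 40.96 + 1.49Q.
Set SMC = demand: 40.96 + 1.49Q = 121.84 - 2.85Q → Q* = 18.6359.
Gap = |20.6578 − 18.6359| = 2.0219.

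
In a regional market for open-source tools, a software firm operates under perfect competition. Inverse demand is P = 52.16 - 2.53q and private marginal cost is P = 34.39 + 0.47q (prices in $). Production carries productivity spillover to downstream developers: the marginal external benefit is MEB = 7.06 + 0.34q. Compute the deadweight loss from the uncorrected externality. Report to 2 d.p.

DWL = $15.48

Market equilibrium (private): 34.39 + 0.47q = 52.16 - 2.53q → q_m = 5.9233.
Social marginal cost = private MC − MEB = 27.33 + 0.13q.
Set SMC = demand: 27.33 + 0.13q = 52.16 - 2.53q → q* = 9.3346.
Between q* and q_m the wedge demand − SMC runs linearly from 0 to MEB(q_m), so the loss is a triangle.
DWL = ½ × 3.4113 × 9.0739 = 15.4769.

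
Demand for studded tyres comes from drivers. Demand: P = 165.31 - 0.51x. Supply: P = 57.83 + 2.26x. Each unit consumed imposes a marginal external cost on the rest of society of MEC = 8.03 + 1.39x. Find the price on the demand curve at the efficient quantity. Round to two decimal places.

Social marginal benefit = demand − MEC = 157.28 - 1.90x.
Set SMB = MC: 157.28 - 1.90x = 57.83 + 2.26x → x* = 23.9063.
Consumer price on the demand curve at x*: 165.31 − 0.51×23.9063 = 153.1178.

P = 153.12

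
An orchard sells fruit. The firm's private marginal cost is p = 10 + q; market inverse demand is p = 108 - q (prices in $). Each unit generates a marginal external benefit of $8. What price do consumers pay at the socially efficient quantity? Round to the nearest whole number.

P = $55

Social marginal cost = private MC − MEB = 2 + q.
Set SMC = demand: 2 + q = 108 - q → q* = 53.0000.
Consumer price on the demand curve at q*: 108 − 1×53.0000 = 55.0000.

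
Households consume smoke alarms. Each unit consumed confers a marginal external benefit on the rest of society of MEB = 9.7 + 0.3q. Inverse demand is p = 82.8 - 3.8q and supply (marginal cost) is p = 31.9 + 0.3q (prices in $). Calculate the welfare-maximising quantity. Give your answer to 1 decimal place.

q* = 15.9

Social marginal benefit = demand + MEB = 92.5 - 3.5q.
Set SMB = MC: 92.5 - 3.5q = 31.9 + 0.3q → q* = 15.9474.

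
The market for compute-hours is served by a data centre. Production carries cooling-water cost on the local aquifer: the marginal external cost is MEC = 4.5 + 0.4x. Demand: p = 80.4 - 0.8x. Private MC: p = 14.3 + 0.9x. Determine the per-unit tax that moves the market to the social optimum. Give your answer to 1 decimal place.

tax = 16.2 per unit

Social marginal cost = private MC + MEC = 18.8 + 1.3x.
Set SMC = demand: 18.8 + 1.3x = 80.4 - 0.8x → x* = 29.3333.
The Pigouvian tax equals MEC at x*: 4.5 + 0.4×29.3333 = 16.2333.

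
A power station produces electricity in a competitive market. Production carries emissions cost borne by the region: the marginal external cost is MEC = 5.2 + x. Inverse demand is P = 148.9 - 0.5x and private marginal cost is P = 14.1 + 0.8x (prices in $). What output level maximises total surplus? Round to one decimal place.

Social marginal cost = private MC + MEC = 19.3 + 1.8x.
Set SMC = demand: 19.3 + 1.8x = 148.9 - 0.5x → x* = 56.3478.

x* = 56.3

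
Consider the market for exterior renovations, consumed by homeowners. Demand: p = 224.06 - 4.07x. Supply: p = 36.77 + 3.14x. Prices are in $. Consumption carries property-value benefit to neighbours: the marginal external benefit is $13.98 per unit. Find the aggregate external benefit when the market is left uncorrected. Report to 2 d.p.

$363.15

Market equilibrium (private): 36.77 + 3.14x = 224.06 - 4.07x → x_m = 25.9764.
Total external benefit = MEB × x_m = 13.98 × 25.9764 = 363.1501.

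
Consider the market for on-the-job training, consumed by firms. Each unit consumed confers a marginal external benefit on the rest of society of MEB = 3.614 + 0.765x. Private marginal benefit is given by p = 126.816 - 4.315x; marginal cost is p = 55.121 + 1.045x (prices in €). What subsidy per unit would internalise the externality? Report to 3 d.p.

Social marginal benefit = demand + MEB = 130.430 - 3.550x.
Set SMB = MC: 130.430 - 3.550x = 55.121 + 1.045x → x* = 16.3893.
The Pigouvian subsidy equals MEB at x*: 3.614 + 0.765×16.3893 = 16.1518.

subsidy = €16.152 per unit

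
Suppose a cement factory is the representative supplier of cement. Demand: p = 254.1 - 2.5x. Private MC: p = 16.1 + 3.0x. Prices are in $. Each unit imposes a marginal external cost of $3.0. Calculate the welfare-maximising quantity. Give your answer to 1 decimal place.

x* = 42.7

Social marginal cost = private MC + MEC = 19.1 + 3.0x.
Set SMC = demand: 19.1 + 3.0x = 254.1 - 2.5x → x* = 42.7273.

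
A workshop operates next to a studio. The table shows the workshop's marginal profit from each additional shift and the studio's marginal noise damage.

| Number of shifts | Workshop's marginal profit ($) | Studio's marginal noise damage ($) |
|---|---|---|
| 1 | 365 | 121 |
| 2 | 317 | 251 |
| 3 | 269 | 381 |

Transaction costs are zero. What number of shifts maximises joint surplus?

2

Bargaining reaches the level where marginal profit last exceeds marginal noise damage.
That holds through level 2 (317 ≥ 251) but not at 3 (269 < 381).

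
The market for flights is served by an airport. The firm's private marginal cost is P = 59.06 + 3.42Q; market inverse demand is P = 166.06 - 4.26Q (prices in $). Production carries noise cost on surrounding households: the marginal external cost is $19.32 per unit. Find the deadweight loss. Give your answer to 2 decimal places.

Market equilibrium (private): 59.06 + 3.42Q = 166.06 - 4.26Q → Q_m = 13.9323.
Social marginal cost = private MC + MEC = 78.38 + 3.42Q.
Set SMC = demand: 78.38 + 3.42Q = 166.06 - 4.26Q → Q* = 11.4167.
Between Q* and Q_m the wedge SMC − demand runs linearly from 0 to MEC(Q_m), so the loss is a triangle.
DWL = ½ × 2.5156 × 19.3200 = 24.3007.

DWL = $24.30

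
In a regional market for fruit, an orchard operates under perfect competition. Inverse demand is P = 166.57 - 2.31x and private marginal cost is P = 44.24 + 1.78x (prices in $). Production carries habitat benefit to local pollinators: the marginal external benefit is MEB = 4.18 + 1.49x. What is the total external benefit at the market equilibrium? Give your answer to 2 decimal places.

Market equilibrium (private): 44.24 + 1.78x = 166.57 - 2.31x → x_m = 29.9095.
Total external benefit = ∫₀^{x_m} (4.18 + 1.49x) dx = 4.18×29.9095 + ½×1.49×29.9095² = 791.4825.

$791.48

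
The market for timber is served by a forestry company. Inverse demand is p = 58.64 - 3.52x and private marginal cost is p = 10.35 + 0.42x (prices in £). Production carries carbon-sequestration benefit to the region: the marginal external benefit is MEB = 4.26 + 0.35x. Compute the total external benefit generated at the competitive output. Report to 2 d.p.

£78.50

Market equilibrium (private): 10.35 + 0.42x = 58.64 - 3.52x → x_m = 12.2563.
Total external benefit = ∫₀^{x_m} (4.26 + 0.35x) dx = 4.26×12.2563 + ½×0.35×12.2563² = 78.4998.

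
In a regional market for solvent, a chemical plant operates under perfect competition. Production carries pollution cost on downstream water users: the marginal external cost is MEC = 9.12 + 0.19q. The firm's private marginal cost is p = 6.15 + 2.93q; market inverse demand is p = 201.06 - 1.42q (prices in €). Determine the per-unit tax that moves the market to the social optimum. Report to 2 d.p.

Social marginal cost = private MC + MEC = 15.27 + 3.12q.
Set SMC = demand: 15.27 + 3.12q = 201.06 - 1.42q → q* = 40.9229.
The Pigouvian tax equals MEC at q*: 9.12 + 0.19×40.9229 = 16.8954.

tax = €16.90 per unit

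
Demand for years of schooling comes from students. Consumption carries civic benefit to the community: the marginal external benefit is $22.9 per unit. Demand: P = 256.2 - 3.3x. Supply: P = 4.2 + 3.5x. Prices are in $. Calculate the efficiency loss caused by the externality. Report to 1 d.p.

Market equilibrium (private): 4.2 + 3.5x = 256.2 - 3.3x → x_m = 37.0588.
Social marginal benefit = demand + MEB = 279.1 - 3.3x.
Set SMB = MC: 279.1 - 3.3x = 4.2 + 3.5x → x* = 40.4265.
Height of the DWL triangle at x_m is SMB(x_m) − MC(x_m) = MEB(x_m) = 22.9000.
DWL = ½ × 3.3677 × 22.9000 = 38.5602.

DWL = $38.6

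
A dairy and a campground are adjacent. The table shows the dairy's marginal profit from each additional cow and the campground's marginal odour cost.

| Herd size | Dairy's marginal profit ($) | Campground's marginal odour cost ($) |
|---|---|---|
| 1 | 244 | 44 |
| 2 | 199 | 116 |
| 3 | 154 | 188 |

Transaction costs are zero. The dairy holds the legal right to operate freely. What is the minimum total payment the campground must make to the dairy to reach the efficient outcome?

Left alone the dairy would choose level 3 (marginal profit stays positive).
Efficient level: k* = 2 (marginal profit ≥ marginal odour cost through 2).
The campground must at least cover the dairy's forgone profit from cutting 3→2: 154 = 154.

$154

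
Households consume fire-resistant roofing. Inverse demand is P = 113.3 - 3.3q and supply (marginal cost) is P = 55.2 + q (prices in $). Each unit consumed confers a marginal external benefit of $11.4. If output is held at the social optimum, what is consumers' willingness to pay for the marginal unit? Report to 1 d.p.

P = $60.0

Social marginal benefit = demand + MEB = 124.7 - 3.3q.
Set SMB = MC: 124.7 - 3.3q = 55.2 + q → q* = 16.1628.
Consumer price on the demand curve at q*: 113.3 − 3.3×16.1628 = 59.9628.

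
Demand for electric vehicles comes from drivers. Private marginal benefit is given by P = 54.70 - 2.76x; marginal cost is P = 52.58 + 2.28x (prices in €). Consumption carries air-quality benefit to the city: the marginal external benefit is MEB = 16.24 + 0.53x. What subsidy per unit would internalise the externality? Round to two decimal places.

Social marginal benefit = demand + MEB = 70.94 - 2.23x.
Set SMB = MC: 70.94 - 2.23x = 52.58 + 2.28x → x* = 4.0710.
The Pigouvian subsidy equals MEB at x*: 16.24 + 0.53×4.0710 = 18.3976.

subsidy = €18.40 per unit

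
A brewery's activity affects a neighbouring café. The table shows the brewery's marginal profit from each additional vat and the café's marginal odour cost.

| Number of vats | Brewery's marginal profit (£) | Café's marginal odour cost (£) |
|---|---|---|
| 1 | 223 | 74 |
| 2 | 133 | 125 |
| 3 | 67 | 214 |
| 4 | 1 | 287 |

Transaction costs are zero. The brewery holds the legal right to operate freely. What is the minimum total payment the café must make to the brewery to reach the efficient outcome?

Left alone the brewery would choose level 4 (marginal profit stays positive).
Efficient level: k* = 2 (marginal profit ≥ marginal odour cost through 2).
The café must at least cover the brewery's forgone profit from cutting 4→2: 67 + 1 = 68.

£68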